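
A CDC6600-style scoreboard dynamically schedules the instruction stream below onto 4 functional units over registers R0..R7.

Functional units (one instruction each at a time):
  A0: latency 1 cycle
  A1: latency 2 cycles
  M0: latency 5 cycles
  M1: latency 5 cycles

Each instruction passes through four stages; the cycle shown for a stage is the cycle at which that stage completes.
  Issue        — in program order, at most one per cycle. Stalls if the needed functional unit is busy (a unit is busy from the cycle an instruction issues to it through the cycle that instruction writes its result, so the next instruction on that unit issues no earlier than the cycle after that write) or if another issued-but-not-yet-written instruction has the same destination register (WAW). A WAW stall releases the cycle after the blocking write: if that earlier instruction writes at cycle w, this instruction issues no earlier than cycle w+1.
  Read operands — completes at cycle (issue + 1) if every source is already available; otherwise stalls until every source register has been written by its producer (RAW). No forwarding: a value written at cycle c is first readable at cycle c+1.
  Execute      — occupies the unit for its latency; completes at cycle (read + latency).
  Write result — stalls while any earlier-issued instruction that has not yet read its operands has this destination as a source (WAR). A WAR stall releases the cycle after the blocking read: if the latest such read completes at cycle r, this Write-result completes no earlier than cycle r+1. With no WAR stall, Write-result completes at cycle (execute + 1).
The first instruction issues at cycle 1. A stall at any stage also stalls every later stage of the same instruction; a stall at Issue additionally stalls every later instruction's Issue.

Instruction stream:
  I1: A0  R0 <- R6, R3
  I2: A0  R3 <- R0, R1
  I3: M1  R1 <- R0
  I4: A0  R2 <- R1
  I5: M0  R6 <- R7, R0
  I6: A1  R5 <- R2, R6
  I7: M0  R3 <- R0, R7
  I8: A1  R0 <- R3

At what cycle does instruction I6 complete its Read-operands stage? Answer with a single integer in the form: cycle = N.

  I1 | 1 | 2 | 3 | 4
  I2 | 5 | 6 | 7 | 8   struct: A0 busy until I1 writes@4
  I3 | 6 | 7 | 12 | 13
  I4 | 9 | 14 | 15 | 16   struct: A0 busy until I2 writes@8 · RAW R1: wait I3 write@13
  I5 | 10 | 11 | 16 | 17
  I6 | 11 | 18 | 20 | 21   RAW R6: wait I5 write@17
  I7 | 18 | 19 | 24 | 25   struct: M0 busy until I5 writes@17
  I8 | 22 | 26 | 28 | 29   struct: A1 busy until I6 writes@21 · RAW R3: wait I7 write@25

cycle = 18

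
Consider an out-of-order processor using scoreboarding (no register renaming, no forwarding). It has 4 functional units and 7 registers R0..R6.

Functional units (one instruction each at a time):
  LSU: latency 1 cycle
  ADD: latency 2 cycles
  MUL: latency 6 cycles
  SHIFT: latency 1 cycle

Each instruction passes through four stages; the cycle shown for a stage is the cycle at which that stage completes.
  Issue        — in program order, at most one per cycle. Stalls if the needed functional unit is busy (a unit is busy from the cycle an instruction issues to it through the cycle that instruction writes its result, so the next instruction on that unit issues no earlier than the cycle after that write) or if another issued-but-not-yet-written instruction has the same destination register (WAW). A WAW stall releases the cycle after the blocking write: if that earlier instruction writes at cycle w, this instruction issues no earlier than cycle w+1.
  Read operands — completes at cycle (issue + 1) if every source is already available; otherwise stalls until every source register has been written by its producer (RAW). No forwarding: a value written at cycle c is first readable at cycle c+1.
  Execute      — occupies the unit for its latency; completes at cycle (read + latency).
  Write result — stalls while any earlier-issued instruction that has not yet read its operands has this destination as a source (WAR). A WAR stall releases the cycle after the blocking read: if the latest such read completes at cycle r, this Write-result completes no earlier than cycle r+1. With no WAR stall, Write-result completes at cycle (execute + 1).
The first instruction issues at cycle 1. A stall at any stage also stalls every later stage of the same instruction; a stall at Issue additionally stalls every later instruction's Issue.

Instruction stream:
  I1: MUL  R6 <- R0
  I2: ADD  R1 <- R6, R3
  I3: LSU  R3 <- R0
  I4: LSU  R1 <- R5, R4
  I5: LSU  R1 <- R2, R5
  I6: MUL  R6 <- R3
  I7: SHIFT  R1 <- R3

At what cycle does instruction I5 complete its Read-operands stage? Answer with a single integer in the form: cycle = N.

cycle = 19

[1] I1→MUL
[2] I1 RO, I2→ADD
[3] I3→LSU
[4] I3 RO
[5] I3 EX
[8] I1 EX
[9] I1 WR R6
[10] I2 RO
[11] I3 WR R3
[12] I2 EX
[13] I2 WR R1
[14] I4→LSU
[15] I4 RO
[16] I4 EX
[17] I4 WR R1
[18] I5→LSU
[19] I5 RO, I6→MUL
[20] I5 EX, I6 RO
[21] I5 WR R1
[22] I7→SHIFT
[23] I7 RO
[24] I7 EX
[25] I7 WR R1
[26] I6 EX
[27] I6 WR R6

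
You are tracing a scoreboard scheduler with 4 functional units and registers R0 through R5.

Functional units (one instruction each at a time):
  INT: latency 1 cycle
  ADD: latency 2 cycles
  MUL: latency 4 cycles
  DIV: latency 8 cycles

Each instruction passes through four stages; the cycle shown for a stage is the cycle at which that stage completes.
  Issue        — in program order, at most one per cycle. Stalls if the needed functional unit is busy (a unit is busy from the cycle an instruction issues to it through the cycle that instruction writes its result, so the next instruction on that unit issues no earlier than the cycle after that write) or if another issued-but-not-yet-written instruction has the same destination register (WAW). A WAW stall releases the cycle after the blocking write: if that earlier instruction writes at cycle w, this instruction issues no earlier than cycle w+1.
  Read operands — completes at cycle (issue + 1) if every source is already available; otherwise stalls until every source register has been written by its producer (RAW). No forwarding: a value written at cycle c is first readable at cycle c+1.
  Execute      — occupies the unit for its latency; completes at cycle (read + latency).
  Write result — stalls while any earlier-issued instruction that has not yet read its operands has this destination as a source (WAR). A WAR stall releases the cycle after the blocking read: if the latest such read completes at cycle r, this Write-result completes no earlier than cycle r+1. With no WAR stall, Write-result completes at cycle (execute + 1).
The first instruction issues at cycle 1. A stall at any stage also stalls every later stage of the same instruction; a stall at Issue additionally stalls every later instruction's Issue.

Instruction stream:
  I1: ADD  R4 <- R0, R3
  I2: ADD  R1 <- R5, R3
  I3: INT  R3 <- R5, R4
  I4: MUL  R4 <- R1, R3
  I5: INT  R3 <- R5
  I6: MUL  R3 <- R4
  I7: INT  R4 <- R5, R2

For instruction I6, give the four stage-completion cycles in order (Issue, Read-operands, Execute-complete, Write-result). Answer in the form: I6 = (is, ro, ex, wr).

I6 = (17, 18, 22, 23)

I1  is:1  ro:2  ex:4  wr:5
I2  is:6  ro:7  ex:9  wr:10  — struct: ADD busy until I1 writes@5
I3  is:7  ro:8  ex:9  wr:10
I4  is:8  ro:11  ex:15  wr:16  — RAW R1: wait I2 write@10, RAW R3: wait I3 write@10
I5  is:11  ro:12  ex:13  wr:14  — struct: INT busy until I3 writes@10
I6  is:17  ro:18  ex:22  wr:23  — struct: MUL busy until I4 writes@16
I7  is:18  ro:19  ex:20  wr:21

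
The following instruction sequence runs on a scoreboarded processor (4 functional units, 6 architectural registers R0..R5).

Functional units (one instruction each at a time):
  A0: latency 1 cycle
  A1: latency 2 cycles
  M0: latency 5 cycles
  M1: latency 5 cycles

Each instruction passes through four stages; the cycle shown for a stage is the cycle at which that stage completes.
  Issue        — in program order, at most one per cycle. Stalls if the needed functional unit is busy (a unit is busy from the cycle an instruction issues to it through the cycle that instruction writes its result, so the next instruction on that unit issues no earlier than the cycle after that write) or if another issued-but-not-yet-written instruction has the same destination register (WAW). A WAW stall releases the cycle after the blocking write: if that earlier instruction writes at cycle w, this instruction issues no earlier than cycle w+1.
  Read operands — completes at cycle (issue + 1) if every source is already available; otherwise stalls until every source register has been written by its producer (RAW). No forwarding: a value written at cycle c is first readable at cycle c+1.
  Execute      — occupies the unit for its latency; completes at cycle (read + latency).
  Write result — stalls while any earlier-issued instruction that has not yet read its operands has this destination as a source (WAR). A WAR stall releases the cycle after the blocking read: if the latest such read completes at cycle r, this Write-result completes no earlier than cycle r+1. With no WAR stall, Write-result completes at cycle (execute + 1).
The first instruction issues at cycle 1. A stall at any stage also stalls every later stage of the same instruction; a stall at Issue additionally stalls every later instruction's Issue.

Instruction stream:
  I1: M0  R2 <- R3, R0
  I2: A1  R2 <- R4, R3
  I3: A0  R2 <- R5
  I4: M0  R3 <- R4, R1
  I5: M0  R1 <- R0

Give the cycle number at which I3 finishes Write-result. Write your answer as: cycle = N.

cycle = 17

c1: issue I1 (M0)
c2: I1 read-ops
c7: I1 finished on M0
c8: I1→R2
c9: issue I2 (A1)
c10: I2 read-ops
c12: I2 finished on A1
c13: I2→R2
c14: issue I3 (A0)
c15: I3 read-ops · issue I4 (M0)
c16: I3 finished on A0 · I4 read-ops
c17: I3→R2
c21: I4 finished on M0
c22: I4→R3
c23: issue I5 (M0)
c24: I5 read-ops
c29: I5 finished on M0
c30: I5→R1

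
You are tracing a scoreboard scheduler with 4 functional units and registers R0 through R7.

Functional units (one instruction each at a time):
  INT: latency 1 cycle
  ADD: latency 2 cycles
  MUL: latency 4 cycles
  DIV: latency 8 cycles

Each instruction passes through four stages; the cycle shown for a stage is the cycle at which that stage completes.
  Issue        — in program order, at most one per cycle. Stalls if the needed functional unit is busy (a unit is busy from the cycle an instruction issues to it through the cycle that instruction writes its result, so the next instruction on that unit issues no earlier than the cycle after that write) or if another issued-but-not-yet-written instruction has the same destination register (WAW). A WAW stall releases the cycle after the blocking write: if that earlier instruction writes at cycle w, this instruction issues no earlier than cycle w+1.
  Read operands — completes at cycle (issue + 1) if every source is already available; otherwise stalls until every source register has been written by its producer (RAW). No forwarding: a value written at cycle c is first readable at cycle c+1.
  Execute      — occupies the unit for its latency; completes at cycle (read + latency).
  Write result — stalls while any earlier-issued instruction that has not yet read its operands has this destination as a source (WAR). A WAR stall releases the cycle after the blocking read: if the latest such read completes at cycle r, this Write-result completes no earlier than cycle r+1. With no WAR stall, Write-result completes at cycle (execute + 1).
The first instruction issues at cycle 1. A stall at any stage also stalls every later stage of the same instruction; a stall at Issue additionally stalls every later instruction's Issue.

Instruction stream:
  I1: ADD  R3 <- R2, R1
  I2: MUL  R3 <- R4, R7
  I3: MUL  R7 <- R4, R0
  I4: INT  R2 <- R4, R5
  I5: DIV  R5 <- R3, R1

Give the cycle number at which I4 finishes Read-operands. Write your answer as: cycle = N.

  I1 | 1 | 2 | 4 | 5
  I2 | 6 | 7 | 11 | 12   WAW R3: wait I1 write@5
  I3 | 13 | 14 | 18 | 19   struct: MUL busy until I2 writes@12
  I4 | 14 | 15 | 16 | 17
  I5 | 15 | 16 | 24 | 25

cycle = 15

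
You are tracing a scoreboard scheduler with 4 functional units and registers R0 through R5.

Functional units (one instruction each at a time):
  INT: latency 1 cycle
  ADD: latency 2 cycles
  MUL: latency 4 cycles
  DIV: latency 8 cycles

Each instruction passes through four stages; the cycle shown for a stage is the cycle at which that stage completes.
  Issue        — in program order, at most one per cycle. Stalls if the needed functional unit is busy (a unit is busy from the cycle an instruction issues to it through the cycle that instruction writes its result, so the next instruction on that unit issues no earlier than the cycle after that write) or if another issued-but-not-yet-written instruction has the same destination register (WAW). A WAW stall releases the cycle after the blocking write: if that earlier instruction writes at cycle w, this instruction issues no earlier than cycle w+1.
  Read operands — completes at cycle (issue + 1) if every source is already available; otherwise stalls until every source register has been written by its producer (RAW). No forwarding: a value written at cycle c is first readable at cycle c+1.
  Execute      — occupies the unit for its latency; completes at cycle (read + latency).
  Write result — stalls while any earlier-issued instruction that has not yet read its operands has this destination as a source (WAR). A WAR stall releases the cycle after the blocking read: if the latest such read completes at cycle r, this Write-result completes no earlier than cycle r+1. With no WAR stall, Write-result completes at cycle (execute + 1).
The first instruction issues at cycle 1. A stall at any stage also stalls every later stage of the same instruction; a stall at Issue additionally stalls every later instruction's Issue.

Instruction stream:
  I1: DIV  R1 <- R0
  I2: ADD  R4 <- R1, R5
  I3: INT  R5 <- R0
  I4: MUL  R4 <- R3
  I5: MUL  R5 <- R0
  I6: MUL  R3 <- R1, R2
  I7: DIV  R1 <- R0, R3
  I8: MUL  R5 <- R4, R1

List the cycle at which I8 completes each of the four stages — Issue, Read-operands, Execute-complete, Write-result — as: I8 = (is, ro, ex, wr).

I8 = (37, 47, 51, 52)

I1: IS=1 RO=2 EX=10 WR=11
I2: IS=2 RO=12 EX=14 WR=15  [RAW R1: wait I1 write@11]
I3: IS=3 RO=4 EX=5 WR=13  [WAR R5: wait I2 read@12]
I4: IS=16 RO=17 EX=21 WR=22  [WAW R4: wait I2 write@15]
I5: IS=23 RO=24 EX=28 WR=29  [struct: MUL busy until I4 writes@22]
I6: IS=30 RO=31 EX=35 WR=36  [struct: MUL busy until I5 writes@29]
I7: IS=31 RO=37 EX=45 WR=46  [RAW R3: wait I6 write@36]
I8: IS=37 RO=47 EX=51 WR=52  [struct: MUL busy until I6 writes@36; RAW R1: wait I7 write@46]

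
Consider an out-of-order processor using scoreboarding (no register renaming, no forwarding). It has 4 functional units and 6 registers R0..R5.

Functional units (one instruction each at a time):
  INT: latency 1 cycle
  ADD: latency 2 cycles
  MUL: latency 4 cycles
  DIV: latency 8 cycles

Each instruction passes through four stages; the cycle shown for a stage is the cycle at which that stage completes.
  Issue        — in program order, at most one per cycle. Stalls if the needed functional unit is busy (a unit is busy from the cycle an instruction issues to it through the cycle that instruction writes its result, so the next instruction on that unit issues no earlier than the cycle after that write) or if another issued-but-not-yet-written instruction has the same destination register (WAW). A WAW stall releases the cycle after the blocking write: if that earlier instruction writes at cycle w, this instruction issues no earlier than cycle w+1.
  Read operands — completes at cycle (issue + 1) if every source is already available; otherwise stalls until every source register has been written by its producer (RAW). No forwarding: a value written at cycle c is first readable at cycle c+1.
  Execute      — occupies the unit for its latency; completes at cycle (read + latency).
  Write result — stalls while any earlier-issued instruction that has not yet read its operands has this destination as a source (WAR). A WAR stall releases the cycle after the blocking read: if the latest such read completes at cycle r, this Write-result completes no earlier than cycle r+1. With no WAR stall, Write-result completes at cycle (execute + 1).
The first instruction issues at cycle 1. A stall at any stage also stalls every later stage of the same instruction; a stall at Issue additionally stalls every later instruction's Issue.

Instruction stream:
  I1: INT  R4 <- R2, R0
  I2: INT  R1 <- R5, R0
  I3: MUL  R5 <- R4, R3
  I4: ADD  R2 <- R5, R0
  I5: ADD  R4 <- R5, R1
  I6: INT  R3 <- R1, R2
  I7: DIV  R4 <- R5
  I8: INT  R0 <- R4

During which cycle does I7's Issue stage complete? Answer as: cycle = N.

cycle = 22

[1] I1 dispatched to INT
[2] I1 operands ready
[3] I1 complete
[4] R4←I1
[5] I2 dispatched to INT
[6] I2 operands ready, I3 dispatched to MUL
[7] I2 complete, I3 operands ready, I4 dispatched to ADD
[8] R1←I2
[11] I3 complete
[12] R5←I3
[13] I4 operands ready
[15] I4 complete
[16] R2←I4
[17] I5 dispatched to ADD
[18] I5 operands ready, I6 dispatched to INT
[19] I6 operands ready
[20] I5 complete, I6 complete
[21] R4←I5, R3←I6
[22] I7 dispatched to DIV
[23] I7 operands ready, I8 dispatched to INT
[31] I7 complete
[32] R4←I7
[33] I8 operands ready
[34] I8 complete
[35] R0←I8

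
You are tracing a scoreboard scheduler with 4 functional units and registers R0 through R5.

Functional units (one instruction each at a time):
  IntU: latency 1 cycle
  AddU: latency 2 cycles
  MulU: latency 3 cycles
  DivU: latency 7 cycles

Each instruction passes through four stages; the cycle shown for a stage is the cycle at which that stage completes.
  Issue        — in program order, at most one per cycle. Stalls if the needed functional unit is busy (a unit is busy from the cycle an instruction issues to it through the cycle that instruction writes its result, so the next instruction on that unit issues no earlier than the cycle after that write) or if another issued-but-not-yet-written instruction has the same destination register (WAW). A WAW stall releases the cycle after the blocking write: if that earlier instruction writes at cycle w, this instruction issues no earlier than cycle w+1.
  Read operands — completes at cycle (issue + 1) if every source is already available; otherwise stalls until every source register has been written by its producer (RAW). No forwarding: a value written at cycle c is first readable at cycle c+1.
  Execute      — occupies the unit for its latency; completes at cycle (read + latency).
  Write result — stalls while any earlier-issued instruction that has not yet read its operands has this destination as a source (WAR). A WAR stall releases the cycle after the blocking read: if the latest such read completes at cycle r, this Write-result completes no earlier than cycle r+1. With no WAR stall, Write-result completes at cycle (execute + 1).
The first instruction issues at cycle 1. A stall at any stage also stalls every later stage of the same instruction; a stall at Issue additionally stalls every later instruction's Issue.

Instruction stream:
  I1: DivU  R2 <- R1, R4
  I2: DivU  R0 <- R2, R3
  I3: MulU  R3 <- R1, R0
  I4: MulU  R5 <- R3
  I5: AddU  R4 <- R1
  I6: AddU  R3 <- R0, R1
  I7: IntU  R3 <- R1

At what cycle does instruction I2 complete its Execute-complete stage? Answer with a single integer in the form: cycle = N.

cycle 1: I1 issues→DivU
cycle 2: I1 reads
cycle 9: I1 exec-done
cycle 10: I1 writes R2
cycle 11: I2 issues→DivU
cycle 12: I2 reads · I3 issues→MulU
cycle 19: I2 exec-done
cycle 20: I2 writes R0
cycle 21: I3 reads
cycle 24: I3 exec-done
cycle 25: I3 writes R3
cycle 26: I4 issues→MulU
cycle 27: I4 reads · I5 issues→AddU
cycle 28: I5 reads
cycle 30: I4 exec-done · I5 exec-done
cycle 31: I4 writes R5 · I5 writes R4
cycle 32: I6 issues→AddU
cycle 33: I6 reads
cycle 35: I6 exec-done
cycle 36: I6 writes R3
cycle 37: I7 issues→IntU
cycle 38: I7 reads
cycle 39: I7 exec-done
cycle 40: I7 writes R3

cycle = 19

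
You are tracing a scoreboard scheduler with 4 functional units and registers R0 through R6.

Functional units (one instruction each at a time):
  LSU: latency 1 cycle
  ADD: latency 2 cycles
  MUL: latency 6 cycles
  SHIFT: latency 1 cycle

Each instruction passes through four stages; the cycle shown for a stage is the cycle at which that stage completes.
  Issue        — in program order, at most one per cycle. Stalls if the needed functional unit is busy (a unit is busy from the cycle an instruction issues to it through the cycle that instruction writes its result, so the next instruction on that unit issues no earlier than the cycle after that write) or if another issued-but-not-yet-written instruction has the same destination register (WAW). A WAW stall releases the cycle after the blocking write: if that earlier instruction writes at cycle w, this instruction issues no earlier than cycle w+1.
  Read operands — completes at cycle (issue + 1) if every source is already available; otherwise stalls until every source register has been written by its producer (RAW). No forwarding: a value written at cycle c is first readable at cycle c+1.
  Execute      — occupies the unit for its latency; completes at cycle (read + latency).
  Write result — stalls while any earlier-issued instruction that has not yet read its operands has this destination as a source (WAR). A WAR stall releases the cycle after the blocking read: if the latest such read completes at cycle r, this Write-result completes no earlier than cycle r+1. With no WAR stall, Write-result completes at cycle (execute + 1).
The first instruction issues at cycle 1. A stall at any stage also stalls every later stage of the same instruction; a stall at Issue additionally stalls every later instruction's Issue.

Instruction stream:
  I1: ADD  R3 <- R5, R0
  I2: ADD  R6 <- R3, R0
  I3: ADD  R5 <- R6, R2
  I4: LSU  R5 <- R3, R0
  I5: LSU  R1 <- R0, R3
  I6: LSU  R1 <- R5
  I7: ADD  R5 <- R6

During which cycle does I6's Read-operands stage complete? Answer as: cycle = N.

cycle = 25

[I1] 1/2/4/5
[I2] 6/7/9/10  (struct: ADD busy until I1 writes@5)
[I3] 11/12/14/15  (struct: ADD busy until I2 writes@10)
[I4] 16/17/18/19  (WAW R5: wait I3 write@15)
[I5] 20/21/22/23  (struct: LSU busy until I4 writes@19)
[I6] 24/25/26/27  (struct: LSU busy until I5 writes@23)
[I7] 25/26/28/29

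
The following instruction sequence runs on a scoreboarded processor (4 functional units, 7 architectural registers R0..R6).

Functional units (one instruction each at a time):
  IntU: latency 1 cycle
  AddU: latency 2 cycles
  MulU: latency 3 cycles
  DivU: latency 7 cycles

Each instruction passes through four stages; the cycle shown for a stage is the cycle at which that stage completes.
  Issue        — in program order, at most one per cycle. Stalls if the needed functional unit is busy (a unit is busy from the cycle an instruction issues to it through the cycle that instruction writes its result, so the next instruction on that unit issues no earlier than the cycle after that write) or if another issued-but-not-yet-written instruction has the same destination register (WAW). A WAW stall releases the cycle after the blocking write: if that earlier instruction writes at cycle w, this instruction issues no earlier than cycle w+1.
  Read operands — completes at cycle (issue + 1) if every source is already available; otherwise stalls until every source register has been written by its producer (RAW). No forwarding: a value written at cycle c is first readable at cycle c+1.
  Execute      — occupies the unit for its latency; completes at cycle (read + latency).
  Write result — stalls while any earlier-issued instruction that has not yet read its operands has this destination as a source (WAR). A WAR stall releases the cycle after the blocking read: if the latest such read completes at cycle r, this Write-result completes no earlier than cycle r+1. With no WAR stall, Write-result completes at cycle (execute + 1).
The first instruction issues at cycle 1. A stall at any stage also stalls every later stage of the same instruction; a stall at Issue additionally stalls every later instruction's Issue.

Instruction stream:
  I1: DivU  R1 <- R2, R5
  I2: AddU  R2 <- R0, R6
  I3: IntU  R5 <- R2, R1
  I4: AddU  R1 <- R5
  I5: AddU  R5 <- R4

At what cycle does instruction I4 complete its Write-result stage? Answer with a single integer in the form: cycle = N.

[1] I1 issues→DivU
[2] I1 reads, I2 issues→AddU
[3] I2 reads, I3 issues→IntU
[5] I2 exec-done
[6] I2 writes R2
[9] I1 exec-done
[10] I1 writes R1
[11] I3 reads, I4 issues→AddU
[12] I3 exec-done
[13] I3 writes R5
[14] I4 reads
[16] I4 exec-done
[17] I4 writes R1
[18] I5 issues→AddU
[19] I5 reads
[21] I5 exec-done
[22] I5 writes R5

cycle = 17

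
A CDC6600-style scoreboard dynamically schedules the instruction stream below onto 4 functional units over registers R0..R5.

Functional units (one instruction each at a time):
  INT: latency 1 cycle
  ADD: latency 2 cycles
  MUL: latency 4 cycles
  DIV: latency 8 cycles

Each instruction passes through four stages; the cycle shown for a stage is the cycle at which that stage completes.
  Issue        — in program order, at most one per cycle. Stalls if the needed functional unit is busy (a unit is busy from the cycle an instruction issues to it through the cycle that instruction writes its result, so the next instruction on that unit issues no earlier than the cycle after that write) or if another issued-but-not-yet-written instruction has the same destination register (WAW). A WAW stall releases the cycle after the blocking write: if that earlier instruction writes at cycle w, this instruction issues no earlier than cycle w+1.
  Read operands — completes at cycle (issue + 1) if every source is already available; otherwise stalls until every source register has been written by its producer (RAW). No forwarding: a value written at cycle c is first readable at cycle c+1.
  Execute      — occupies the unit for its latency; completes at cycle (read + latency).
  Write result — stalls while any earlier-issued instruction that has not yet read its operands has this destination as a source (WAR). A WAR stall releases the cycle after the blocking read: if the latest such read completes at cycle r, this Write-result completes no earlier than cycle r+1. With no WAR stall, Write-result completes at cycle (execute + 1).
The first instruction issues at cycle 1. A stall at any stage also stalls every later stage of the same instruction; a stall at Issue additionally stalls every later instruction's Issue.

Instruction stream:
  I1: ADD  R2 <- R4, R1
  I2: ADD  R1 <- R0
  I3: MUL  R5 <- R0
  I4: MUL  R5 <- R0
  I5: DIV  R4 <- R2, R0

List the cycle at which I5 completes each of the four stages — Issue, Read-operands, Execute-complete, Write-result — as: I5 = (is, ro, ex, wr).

c1: I1→ADD
c2: I1 RO
c4: I1 EX
c5: I1 WR R2
c6: I2→ADD
c7: I2 RO | I3→MUL
c8: I3 RO
c9: I2 EX
c10: I2 WR R1
c12: I3 EX
c13: I3 WR R5
c14: I4→MUL
c15: I4 RO | I5→DIV
c16: I5 RO
c19: I4 EX
c20: I4 WR R5
c24: I5 EX
c25: I5 WR R4

I5 = (15, 16, 24, 25)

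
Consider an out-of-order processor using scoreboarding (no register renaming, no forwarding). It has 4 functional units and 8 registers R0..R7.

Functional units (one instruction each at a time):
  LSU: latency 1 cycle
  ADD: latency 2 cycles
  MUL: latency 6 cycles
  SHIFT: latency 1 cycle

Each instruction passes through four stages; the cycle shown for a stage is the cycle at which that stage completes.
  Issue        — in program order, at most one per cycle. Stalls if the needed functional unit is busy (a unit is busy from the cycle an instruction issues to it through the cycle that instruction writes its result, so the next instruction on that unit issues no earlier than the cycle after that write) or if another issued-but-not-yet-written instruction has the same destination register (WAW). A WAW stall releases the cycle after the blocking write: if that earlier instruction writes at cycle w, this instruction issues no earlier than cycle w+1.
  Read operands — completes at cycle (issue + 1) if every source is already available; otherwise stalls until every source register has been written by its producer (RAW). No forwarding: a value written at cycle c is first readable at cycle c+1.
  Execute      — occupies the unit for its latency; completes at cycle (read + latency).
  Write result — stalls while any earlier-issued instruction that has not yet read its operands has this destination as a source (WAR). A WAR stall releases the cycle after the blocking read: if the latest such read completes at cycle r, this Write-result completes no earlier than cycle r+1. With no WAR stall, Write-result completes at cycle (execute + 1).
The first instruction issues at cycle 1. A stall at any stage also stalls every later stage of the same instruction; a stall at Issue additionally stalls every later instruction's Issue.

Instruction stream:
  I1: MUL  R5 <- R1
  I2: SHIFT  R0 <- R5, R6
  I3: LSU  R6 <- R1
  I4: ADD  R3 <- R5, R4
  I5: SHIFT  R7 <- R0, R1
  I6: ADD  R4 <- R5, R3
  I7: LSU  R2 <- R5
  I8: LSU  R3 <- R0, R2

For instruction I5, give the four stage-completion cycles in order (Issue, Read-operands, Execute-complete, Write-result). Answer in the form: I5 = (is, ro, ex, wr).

I5 = (13, 14, 15, 16)

t=1  I1→MUL
t=2  I1 RO | I2→SHIFT
t=3  I3→LSU
t=4  I3 RO | I4→ADD
t=5  I3 EX
t=8  I1 EX
t=9  I1 WR R5
t=10  I2 RO | I4 RO
t=11  I2 EX | I3 WR R6
t=12  I2 WR R0 | I4 EX
t=13  I4 WR R3 | I5→SHIFT
t=14  I5 RO | I6→ADD
t=15  I5 EX | I6 RO | I7→LSU
t=16  I5 WR R7 | I7 RO
t=17  I6 EX | I7 EX
t=18  I6 WR R4 | I7 WR R2
t=19  I8→LSU
t=20  I8 RO
t=21  I8 EX
t=22  I8 WR R3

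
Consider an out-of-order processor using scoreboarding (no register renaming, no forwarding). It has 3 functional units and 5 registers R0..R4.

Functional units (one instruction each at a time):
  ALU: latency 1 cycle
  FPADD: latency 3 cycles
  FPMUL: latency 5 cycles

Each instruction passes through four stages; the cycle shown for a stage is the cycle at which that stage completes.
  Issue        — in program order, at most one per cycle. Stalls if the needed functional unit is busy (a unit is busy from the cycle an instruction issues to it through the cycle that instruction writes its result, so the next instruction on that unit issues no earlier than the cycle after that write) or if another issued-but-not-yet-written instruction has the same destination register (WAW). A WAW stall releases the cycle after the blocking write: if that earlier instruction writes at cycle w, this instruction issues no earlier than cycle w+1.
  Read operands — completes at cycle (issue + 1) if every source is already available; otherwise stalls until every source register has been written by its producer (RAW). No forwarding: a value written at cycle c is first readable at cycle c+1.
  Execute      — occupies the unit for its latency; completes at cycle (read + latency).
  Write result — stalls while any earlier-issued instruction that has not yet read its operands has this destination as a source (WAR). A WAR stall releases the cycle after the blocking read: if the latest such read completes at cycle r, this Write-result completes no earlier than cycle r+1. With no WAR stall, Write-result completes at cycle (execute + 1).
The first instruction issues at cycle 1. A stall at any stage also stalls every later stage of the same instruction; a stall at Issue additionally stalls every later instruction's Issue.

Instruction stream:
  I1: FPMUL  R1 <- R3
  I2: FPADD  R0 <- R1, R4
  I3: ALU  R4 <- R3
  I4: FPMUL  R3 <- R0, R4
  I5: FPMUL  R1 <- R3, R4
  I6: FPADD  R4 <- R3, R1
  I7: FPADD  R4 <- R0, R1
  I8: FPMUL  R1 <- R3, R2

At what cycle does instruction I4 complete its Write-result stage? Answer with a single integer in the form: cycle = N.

cycle = 20

[I1] 1/2/7/8
[I2] 2/9/12/13  (RAW R1: wait I1 write@8)
[I3] 3/4/5/10  (WAR R4: wait I2 read@9)
[I4] 9/14/19/20  (struct: FPMUL busy until I1 writes@8; RAW R0: wait I2 write@13)
[I5] 21/22/27/28  (struct: FPMUL busy until I4 writes@20)
[I6] 22/29/32/33  (RAW R1: wait I5 write@28)
[I7] 34/35/38/39  (struct: FPADD busy until I6 writes@33)
[I8] 35/36/41/42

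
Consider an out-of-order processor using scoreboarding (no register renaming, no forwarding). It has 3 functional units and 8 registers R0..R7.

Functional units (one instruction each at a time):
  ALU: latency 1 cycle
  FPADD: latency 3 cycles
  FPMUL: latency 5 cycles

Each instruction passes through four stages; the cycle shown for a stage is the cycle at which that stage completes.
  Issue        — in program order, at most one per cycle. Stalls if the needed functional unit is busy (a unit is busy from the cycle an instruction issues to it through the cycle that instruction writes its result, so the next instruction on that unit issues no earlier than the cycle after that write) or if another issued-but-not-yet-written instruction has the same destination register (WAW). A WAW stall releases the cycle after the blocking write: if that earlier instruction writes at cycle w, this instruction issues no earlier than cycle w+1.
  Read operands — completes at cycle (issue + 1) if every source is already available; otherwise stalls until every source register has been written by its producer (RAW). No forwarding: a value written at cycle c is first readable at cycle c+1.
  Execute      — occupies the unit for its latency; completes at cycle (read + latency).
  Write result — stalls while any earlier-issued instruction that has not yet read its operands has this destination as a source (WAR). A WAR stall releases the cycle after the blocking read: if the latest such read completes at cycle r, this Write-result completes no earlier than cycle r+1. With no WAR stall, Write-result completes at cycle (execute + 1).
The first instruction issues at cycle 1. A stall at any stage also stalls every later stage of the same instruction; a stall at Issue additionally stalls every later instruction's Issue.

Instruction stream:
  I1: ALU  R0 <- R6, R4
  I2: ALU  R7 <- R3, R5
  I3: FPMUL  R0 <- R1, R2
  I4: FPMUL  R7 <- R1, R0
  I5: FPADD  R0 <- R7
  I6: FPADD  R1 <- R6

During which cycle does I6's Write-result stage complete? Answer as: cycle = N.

t=1  I1 dispatched to ALU
t=2  I1 operands ready
t=3  I1 complete
t=4  R0←I1
t=5  I2 dispatched to ALU
t=6  I2 operands ready, I3 dispatched to FPMUL
t=7  I2 complete, I3 operands ready
t=8  R7←I2
t=12  I3 complete
t=13  R0←I3
t=14  I4 dispatched to FPMUL
t=15  I4 operands ready, I5 dispatched to FPADD
t=20  I4 complete
t=21  R7←I4
t=22  I5 operands ready
t=25  I5 complete
t=26  R0←I5
t=27  I6 dispatched to FPADD
t=28  I6 operands ready
t=31  I6 complete
t=32  R1←I6

cycle = 32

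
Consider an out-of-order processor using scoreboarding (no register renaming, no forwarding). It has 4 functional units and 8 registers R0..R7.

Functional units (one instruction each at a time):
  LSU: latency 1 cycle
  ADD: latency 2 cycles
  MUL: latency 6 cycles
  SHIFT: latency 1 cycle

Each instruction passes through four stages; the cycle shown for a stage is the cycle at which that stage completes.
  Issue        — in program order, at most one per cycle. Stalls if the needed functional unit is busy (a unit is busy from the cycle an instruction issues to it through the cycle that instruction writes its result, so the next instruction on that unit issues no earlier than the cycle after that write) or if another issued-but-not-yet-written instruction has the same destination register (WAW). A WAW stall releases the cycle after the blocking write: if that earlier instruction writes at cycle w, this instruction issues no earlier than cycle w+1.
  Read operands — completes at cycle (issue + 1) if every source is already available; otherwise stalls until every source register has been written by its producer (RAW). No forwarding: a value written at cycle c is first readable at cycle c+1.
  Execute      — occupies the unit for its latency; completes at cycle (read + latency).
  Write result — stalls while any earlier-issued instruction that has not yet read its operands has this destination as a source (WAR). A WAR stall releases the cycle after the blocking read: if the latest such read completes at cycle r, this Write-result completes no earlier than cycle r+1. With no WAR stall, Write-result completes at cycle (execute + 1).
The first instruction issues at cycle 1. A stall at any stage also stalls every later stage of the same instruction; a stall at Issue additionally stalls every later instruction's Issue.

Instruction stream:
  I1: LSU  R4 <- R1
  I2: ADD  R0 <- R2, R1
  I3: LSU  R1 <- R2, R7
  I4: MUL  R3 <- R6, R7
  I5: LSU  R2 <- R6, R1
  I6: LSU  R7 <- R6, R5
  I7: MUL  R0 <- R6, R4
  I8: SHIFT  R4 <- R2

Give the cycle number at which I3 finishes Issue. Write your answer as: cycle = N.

cycle = 5

t=1  I1 dispatched to LSU
t=2  I1 operands ready, I2 dispatched to ADD
t=3  I1 complete, I2 operands ready
t=4  R4←I1
t=5  I2 complete, I3 dispatched to LSU
t=6  R0←I2, I3 operands ready, I4 dispatched to MUL
t=7  I3 complete, I4 operands ready
t=8  R1←I3
t=9  I5 dispatched to LSU
t=10  I5 operands ready
t=11  I5 complete
t=12  R2←I5
t=13  I4 complete, I6 dispatched to LSU
t=14  R3←I4, I6 operands ready
t=15  I6 complete, I7 dispatched to MUL
t=16  R7←I6, I7 operands ready, I8 dispatched to SHIFT
t=17  I8 operands ready
t=18  I8 complete
t=19  R4←I8
t=22  I7 complete
t=23  R0←I7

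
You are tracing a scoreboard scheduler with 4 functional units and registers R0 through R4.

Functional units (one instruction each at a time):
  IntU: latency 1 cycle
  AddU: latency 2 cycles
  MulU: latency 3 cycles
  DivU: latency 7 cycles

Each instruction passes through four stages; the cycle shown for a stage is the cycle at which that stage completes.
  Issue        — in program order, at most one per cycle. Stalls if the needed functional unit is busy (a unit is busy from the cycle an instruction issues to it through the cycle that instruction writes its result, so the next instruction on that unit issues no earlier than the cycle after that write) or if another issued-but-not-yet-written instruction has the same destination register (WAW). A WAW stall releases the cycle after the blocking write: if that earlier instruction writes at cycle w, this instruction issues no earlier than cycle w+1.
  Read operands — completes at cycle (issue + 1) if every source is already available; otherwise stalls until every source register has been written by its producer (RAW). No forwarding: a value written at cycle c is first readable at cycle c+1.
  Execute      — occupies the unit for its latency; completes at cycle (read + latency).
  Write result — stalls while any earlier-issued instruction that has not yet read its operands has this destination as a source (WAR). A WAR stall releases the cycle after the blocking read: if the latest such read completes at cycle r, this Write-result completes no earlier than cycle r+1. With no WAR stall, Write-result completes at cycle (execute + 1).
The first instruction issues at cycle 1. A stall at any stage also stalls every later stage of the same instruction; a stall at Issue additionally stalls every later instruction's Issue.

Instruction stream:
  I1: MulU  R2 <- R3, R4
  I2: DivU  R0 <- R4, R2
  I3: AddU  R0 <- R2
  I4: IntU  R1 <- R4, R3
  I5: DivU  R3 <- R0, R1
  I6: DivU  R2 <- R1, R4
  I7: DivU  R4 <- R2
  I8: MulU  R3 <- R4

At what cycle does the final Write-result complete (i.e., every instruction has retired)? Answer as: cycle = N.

cycle = 54

[1] I1→MulU
[2] I1 RO | I2→DivU
[5] I1 EX
[6] I1 WR R2
[7] I2 RO
[14] I2 EX
[15] I2 WR R0
[16] I3→AddU
[17] I3 RO | I4→IntU
[18] I4 RO | I5→DivU
[19] I3 EX | I4 EX
[20] I3 WR R0 | I4 WR R1
[21] I5 RO
[28] I5 EX
[29] I5 WR R3
[30] I6→DivU
[31] I6 RO
[38] I6 EX
[39] I6 WR R2
[40] I7→DivU
[41] I7 RO | I8→MulU
[48] I7 EX
[49] I7 WR R4
[50] I8 RO
[53] I8 EX
[54] I8 WR R3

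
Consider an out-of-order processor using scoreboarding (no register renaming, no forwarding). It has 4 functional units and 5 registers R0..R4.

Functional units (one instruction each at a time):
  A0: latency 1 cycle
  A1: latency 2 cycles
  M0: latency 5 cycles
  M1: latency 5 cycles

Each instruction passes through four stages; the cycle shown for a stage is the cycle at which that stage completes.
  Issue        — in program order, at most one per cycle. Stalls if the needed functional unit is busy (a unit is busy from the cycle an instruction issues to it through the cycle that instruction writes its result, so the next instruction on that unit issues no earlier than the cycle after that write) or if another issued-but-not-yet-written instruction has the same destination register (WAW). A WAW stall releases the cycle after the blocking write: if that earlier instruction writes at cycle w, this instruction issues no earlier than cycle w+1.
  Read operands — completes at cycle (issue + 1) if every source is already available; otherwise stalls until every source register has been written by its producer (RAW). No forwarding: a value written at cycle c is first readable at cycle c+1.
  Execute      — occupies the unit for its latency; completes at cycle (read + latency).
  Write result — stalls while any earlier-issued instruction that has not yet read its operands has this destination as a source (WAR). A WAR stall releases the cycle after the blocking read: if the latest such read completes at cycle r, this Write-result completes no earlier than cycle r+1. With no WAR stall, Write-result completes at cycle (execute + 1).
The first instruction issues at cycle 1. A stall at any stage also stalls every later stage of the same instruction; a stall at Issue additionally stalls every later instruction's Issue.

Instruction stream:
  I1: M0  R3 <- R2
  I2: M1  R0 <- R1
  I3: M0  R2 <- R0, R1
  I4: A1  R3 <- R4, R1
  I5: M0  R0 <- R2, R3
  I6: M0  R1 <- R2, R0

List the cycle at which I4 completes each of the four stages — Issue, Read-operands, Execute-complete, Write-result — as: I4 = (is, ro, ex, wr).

I4 = (10, 11, 13, 14)

t=1  I1→M0
t=2  I1 RO · I2→M1
t=3  I2 RO
t=7  I1 EX
t=8  I1 WR R3 · I2 EX
t=9  I2 WR R0 · I3→M0
t=10  I3 RO · I4→A1
t=11  I4 RO
t=13  I4 EX
t=14  I4 WR R3
t=15  I3 EX
t=16  I3 WR R2
t=17  I5→M0
t=18  I5 RO
t=23  I5 EX
t=24  I5 WR R0
t=25  I6→M0
t=26  I6 RO
t=31  I6 EX
t=32  I6 WR R1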